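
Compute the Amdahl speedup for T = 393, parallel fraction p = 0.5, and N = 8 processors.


Amdahl's law: T_p = T × ((1-p) + p/N)
= 393 × ((1-0.5) + 0.5/8)
= 393 × (0.50 + 0.0625)
= 393 × 0.5625
= 221.06
Speedup = 393/221.06
= 1.78×


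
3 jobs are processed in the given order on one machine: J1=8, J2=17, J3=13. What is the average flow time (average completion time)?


Completion times:
  J1: completes at 8
  J2: completes at 25
  J3: completes at 38
Sum = 71
Average = 71/3
= 23.67


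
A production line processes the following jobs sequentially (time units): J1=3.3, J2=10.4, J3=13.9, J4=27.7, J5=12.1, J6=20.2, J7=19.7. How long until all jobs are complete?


Sequential makespan: sum all processing times
= 3.3 + 10.4 + 13.9 + 27.7 + 12.1 + 20.2 + 19.7
= 107.3 time units


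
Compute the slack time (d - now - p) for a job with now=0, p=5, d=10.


Slack = due - current_time - processing
= 10 - 0 - 5
= 5


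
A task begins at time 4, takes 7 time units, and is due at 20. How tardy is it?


Completion = start + processing = 4 + 7 = 11
Tardiness = max(0, C - d) = max(0, 11 - 20)
= max(0, -9)
= 0


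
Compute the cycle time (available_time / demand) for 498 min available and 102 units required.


Cycle time = available time / demand
= 498 / 102
= 4.88 min/unit


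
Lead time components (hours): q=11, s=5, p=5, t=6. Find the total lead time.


Lead time = queue + setup + processing + transit
= 11 + 5 + 5 + 6
= 27 hours


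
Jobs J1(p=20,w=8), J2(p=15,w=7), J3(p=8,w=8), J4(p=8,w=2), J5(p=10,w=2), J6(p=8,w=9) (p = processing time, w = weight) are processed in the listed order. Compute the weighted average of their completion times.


Completion times:
  J1: C=20, w×C=8×20=160
  J2: C=35, w×C=7×35=245
  J3: C=43, w×C=8×43=344
  J4: C=51, w×C=2×51=102
  J5: C=61, w×C=2×61=122
  J6: C=69, w×C=9×69=621
Sum w×C = 1594
Sum w = 36
Weighted avg = 1594/36
= 44.28


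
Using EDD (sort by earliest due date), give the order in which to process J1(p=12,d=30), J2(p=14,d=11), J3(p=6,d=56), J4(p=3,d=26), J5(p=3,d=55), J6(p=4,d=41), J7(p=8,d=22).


EDD: sort by earliest due date
  J2: d=11, p=14
  J7: d=22, p=8
  J4: d=26, p=3
  J1: d=30, p=12
  J6: d=41, p=4
  J5: d=55, p=3
  J3: d=56, p=6
Order: J2 → J7 → J4 → J1 → J6 → J5 → J3


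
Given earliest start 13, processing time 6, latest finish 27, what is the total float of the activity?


EF = ES + duration = 13 + 6 = 19
LS = LF - duration = 27 - 6 = 21
Total Float = LF - EF = 27 - 19
(or LS - ES = 21 - 13)
= 8


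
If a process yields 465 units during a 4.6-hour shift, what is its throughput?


Throughput = units / time
= 465 / 4.6
= 101.1 units/hour


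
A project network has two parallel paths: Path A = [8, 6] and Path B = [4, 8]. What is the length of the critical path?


Path A: 8 + 6 = 14
Path B: 4 + 8 = 12
Critical path = longest = max(14, 12)
= 14 (Path A)


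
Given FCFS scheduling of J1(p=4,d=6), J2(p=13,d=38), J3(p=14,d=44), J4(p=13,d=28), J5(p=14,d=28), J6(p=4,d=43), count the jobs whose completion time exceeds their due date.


Completion vs due date:
  J1: C=4, d=6 → on time
  J2: C=17, d=38 → on time
  J3: C=31, d=44 → on time
  J4: C=44, d=28 → TARDY
  J5: C=58, d=28 → TARDY
  J6: C=62, d=43 → TARDY
Tardy jobs: J4, J5, J6
Count = 3


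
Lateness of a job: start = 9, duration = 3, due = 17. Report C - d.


Completion = 9 + 3 = 12
Lateness = C - d = 12 - 17
= -5


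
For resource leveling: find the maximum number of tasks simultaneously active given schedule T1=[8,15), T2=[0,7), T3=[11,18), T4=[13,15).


Check each time point for overlaps:
  t=13: 3 tasks active (T1, T3, T4)
Max concurrent = 3


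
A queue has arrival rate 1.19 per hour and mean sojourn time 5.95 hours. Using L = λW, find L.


Little's law: L = λ × W
= 1.19 × 5.95
= 7.08


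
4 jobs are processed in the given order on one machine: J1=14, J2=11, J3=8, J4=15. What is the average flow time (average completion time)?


Completion times:
  J1: completes at 14
  J2: completes at 25
  J3: completes at 33
  J4: completes at 48
Sum = 120
Average = 120/4
= 30.00


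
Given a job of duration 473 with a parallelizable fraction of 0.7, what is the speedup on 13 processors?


Amdahl's law: T_p = T × ((1-p) + p/N)
= 473 × ((1-0.7) + 0.7/13)
= 473 × (0.30 + 0.0538)
= 473 × 0.3538
= 167.37
Speedup = 473/167.37
= 2.83×


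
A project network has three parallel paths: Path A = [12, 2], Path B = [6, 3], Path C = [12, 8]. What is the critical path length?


Path A: 12 + 2 = 14
Path B: 6 + 3 = 9
Path C: 12 + 8 = 20
Critical path = longest = max(14, 9, 20)
= 20 (Path C)


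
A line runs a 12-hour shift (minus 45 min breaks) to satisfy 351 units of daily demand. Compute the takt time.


Available = 12×60 - 45 = 675 min
Takt time = 675 / 351
= 1.92 min/unit


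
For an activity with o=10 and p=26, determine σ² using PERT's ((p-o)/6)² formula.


σ² = ((p - o) / 6)² = (p - o)² / 36
= (26 - 10)² / 36
= 16² / 36
= 256 / 36
= 7.1111


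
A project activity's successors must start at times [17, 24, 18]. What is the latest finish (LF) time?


LF = min of all successor start times
Successors start at: [17, 24, 18]
LF = min(17, 24, 18)
= 17


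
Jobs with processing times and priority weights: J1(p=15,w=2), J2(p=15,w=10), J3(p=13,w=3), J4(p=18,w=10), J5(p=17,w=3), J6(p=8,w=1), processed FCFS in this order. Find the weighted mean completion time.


Completion times:
  J1: C=15, w×C=2×15=30
  J2: C=30, w×C=10×30=300
  J3: C=43, w×C=3×43=129
  J4: C=61, w×C=10×61=610
  J5: C=78, w×C=3×78=234
  J6: C=86, w×C=1×86=86
Sum w×C = 1389
Sum w = 29
Weighted avg = 1389/29
= 47.90


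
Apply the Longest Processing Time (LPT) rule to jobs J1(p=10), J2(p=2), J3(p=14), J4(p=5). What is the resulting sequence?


LPT: sort by longest processing time first
  J3: p=14
  J1: p=10
  J4: p=5
  J2: p=2
Order: J3 → J1 → J4 → J2


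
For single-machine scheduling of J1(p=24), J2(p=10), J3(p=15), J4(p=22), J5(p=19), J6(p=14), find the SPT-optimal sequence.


SPT: sort by shortest processing time
  J2: p=10
  J6: p=14
  J3: p=15
  J5: p=19
  J4: p=22
  J1: p=24
Order: J2 → J6 → J3 → J5 → J4 → J1


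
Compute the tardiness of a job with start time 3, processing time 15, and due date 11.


Completion = start + processing = 3 + 15 = 18
Tardiness = max(0, C - d) = max(0, 18 - 11)
= max(0, 7)
= 7


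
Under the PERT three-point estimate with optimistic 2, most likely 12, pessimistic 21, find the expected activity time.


te = (o + 4m + p) / 6
= (2 + 4×12 + 21) / 6
= (2 + 48 + 21) / 6
= 71 / 6
= 11.83


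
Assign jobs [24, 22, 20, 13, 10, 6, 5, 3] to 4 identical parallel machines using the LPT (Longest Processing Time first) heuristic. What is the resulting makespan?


Jobs (LPT sorted): [24, 22, 20, 13, 10, 6, 5, 3]
Machines: 4
  J=24 → Machine 1 (load: 0+24=24)
  J=22 → Machine 2 (load: 0+22=22)
  J=20 → Machine 3 (load: 0+20=20)
  J=13 → Machine 4 (load: 0+13=13)
  J=10 → Machine 4 (load: 13+10=23)
  J=6 → Machine 3 (load: 20+6=26)
  J=5 → Machine 2 (load: 22+5=27)
  J=3 → Machine 4 (load: 23+3=26)
Machine loads: [24, 27, 26, 26]
Makespan = max = 27 time units


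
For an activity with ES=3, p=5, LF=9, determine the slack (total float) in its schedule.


EF = ES + duration = 3 + 5 = 8
LS = LF - duration = 9 - 5 = 4
Total Float = LF - EF = 9 - 8
(or LS - ES = 4 - 3)
= 1


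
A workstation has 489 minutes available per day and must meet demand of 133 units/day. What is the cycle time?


Cycle time = available time / demand
= 489 / 133
= 3.68 min/unit


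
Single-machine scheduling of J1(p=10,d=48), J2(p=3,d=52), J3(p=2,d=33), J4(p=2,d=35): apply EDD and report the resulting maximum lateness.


EDD order: J3 → J4 → J1 → J2
Completion and lateness:
  J3: C=2, d=33, L=2-33=-31
  J4: C=4, d=35, L=4-35=-31
  J1: C=14, d=48, L=14-48=-34
  J2: C=17, d=52, L=17-52=-35
Lmax = max(-31, -31, -34, -35)
= -31


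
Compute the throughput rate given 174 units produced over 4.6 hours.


Throughput = units / time
= 174 / 4.6
= 37.8 units/hour


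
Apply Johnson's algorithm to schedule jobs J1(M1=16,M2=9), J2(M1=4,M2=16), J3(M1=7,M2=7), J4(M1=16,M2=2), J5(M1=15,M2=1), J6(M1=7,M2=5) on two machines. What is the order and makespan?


Johnson's rule:
Group 1 (M1≤M2, sort by M1): ['J2', 'J3']
Group 2 (M1>M2, sort desc M2): ['J1', 'J6', 'J4', 'J5']
Sequence: J2 → J3 → J1 → J6 → J4 → J5
Makespan calculation:
  J2: M1 done=4, M2 done=20
  J3: M1 done=11, M2 done=27
  J1: M1 done=27, M2 done=36
  J6: M1 done=34, M2 done=41
  J4: M1 done=50, M2 done=52
  J5: M1 done=65, M2 done=66
= Sequence: J2 → J3 → J1 → J6 → J4 → J5, Makespan: 66


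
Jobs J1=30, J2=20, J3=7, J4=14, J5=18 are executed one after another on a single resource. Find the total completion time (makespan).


Sequential makespan: sum all processing times
= 30 + 20 + 7 + 14 + 18
= 89 time units


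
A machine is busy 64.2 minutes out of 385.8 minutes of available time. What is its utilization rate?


Utilization = busy / total × 100
= 64.2 / 385.8 × 100
= 16.6%


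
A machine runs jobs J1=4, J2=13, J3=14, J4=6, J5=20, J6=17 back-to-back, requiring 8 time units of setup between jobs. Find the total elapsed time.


Makespan = Σ processing + (n-1) × setup
= (4 + 13 + 14 + 6 + 20 + 17) + (6-1)×8
= 74 + 40
= 114 time units


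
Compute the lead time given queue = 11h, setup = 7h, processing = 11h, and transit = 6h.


Lead time = queue + setup + processing + transit
= 11 + 7 + 11 + 6
= 35 hours


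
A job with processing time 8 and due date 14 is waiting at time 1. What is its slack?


Slack = due - current_time - processing
= 14 - 1 - 8
= 5


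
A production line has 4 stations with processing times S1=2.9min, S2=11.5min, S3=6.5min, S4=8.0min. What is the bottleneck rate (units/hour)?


Bottleneck = longest station time
Station times: [2.9, 11.5, 6.5, 8.0]
Max = 11.5 min
Rate = 60 / 11.5
= 5.22 units/hour (bottleneck: 11.5min)


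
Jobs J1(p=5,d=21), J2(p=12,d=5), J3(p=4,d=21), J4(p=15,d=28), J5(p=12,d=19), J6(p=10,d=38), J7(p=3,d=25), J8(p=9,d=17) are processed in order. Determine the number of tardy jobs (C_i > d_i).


Completion vs due date:
  J1: C=5, d=21 → on time
  J2: C=17, d=5 → TARDY
  J3: C=21, d=21 → on time
  J4: C=36, d=28 → TARDY
  J5: C=48, d=19 → TARDY
  J6: C=58, d=38 → TARDY
  J7: C=61, d=25 → TARDY
  J8: C=70, d=17 → TARDY
Tardy jobs: J2, J4, J5, J6, J7, J8
Count = 6


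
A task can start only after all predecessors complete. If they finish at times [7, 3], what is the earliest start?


ES = max of all predecessor completion times
Predecessors: [7, 3]
ES = max(7, 3)
= 7


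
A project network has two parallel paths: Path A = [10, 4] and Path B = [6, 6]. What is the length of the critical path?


Path A: 10 + 4 = 14
Path B: 6 + 6 = 12
Critical path = longest = max(14, 12)
= 14 (Path A)


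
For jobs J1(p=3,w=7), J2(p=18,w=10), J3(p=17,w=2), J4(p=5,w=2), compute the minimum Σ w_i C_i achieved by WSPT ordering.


WSPT order (by p/w): J1 → J2 → J4 → J3
  J1: C=3, w·C=7×3=21
  J2: C=21, w·C=10×21=210
  J4: C=26, w·C=2×26=52
  J3: C=43, w·C=2×43=86
Σ w·C = 369
= 369


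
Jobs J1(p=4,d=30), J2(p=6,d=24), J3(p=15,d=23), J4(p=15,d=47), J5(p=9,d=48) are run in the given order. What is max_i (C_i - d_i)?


Lateness per job (L = C - d):
  J1: C=4, d=30, L=-26
  J2: C=10, d=24, L=-14
  J3: C=25, d=23, L=2
  J4: C=40, d=47, L=-7
  J5: C=49, d=48, L=1
Lmax = max(-26, -14, 2, -7, 1)
= 2


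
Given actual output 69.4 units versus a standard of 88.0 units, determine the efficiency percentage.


Efficiency = (actual / standard) × 100
= (69.4 / 88.0) × 100
= 78.9%


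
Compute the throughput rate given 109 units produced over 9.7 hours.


Throughput = units / time
= 109 / 9.7
= 11.2 units/hour


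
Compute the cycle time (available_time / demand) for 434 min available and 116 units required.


Cycle time = available time / demand
= 434 / 116
= 3.74 min/unit


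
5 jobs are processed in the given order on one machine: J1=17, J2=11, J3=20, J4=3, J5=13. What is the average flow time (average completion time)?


Completion times:
  J1: completes at 17
  J2: completes at 28
  J3: completes at 48
  J4: completes at 51
  J5: completes at 64
Sum = 208
Average = 208/5
= 41.60


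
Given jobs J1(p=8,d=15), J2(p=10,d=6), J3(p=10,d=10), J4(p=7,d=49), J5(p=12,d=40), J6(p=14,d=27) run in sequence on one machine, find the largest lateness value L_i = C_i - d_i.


Lateness per job (L = C - d):
  J1: C=8, d=15, L=-7
  J2: C=18, d=6, L=12
  J3: C=28, d=10, L=18
  J4: C=35, d=49, L=-14
  J5: C=47, d=40, L=7
  J6: C=61, d=27, L=34
Lmax = max(-7, 12, 18, -14, 7, 34)
= 34


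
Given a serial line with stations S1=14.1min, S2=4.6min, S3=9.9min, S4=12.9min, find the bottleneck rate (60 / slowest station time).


Bottleneck = longest station time
Station times: [14.1, 4.6, 9.9, 12.9]
Max = 14.1 min
Rate = 60 / 14.1
= 4.26 units/hour (bottleneck: 14.1min)


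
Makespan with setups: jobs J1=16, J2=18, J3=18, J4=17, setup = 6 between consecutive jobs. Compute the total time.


Makespan = Σ processing + (n-1) × setup
= (16 + 18 + 18 + 17) + (4-1)×6
= 69 + 18
= 87 time units


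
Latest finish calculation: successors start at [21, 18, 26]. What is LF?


LF = min of all successor start times
Successors start at: [21, 18, 26]
LF = min(21, 18, 26)
= 18


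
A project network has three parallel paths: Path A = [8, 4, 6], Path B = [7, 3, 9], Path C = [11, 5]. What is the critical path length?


Path A: 8 + 4 + 6 = 18
Path B: 7 + 3 + 9 = 19
Path C: 11 + 5 = 16
Critical path = longest = max(18, 19, 16)
= 19 (Path B)


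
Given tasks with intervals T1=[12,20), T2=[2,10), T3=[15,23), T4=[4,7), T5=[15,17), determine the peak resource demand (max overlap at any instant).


Check each time point for overlaps:
  t=15: 3 tasks active (T1, T3, T5)
Max concurrent = 3


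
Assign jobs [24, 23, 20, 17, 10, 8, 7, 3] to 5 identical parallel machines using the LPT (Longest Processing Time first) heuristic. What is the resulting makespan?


Jobs (LPT sorted): [24, 23, 20, 17, 10, 8, 7, 3]
Machines: 5
  J=24 → Machine 1 (load: 0+24=24)
  J=23 → Machine 2 (load: 0+23=23)
  J=20 → Machine 3 (load: 0+20=20)
  J=17 → Machine 4 (load: 0+17=17)
  J=10 → Machine 5 (load: 0+10=10)
  J=8 → Machine 5 (load: 10+8=18)
  J=7 → Machine 4 (load: 17+7=24)
  J=3 → Machine 5 (load: 18+3=21)
Machine loads: [24, 23, 20, 24, 21]
Makespan = max = 24 time units


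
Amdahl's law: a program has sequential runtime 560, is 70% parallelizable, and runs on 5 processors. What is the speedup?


Amdahl's law: T_p = T × ((1-p) + p/N)
= 560 × ((1-0.7) + 0.7/5)
= 560 × (0.30 + 0.1400)
= 560 × 0.4400
= 246.40
Speedup = 560/246.40
= 2.27×


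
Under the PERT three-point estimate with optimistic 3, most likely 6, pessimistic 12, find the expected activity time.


te = (o + 4m + p) / 6
= (3 + 4×6 + 12) / 6
= (3 + 24 + 12) / 6
= 39 / 6
= 6.50


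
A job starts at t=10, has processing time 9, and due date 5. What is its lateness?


Completion = 10 + 9 = 19
Lateness = C - d = 19 - 5
= 14


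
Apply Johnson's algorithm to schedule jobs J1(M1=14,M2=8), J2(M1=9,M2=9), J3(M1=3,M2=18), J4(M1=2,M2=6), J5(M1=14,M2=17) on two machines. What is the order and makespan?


Johnson's rule:
Group 1 (M1≤M2, sort by M1): ['J4', 'J3', 'J2', 'J5']
Group 2 (M1>M2, sort desc M2): ['J1']
Sequence: J4 → J3 → J2 → J5 → J1
Makespan calculation:
  J4: M1 done=2, M2 done=8
  J3: M1 done=5, M2 done=26
  J2: M1 done=14, M2 done=35
  J5: M1 done=28, M2 done=52
  J1: M1 done=42, M2 done=60
= Sequence: J4 → J3 → J2 → J5 → J1, Makespan: 60


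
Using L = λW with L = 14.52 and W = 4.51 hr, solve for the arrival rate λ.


Little's law: L = λW → λ = L / W
= 14.52 / 4.51
= 3.22 per hour


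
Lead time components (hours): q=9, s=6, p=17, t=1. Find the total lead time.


Lead time = queue + setup + processing + transit
= 9 + 6 + 17 + 1
= 33 hours


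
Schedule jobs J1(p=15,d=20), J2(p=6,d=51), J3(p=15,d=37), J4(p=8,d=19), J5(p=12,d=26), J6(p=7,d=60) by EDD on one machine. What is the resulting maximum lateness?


EDD order: J4 → J1 → J5 → J3 → J2 → J6
Completion and lateness:
  J4: C=8, d=19, L=8-19=-11
  J1: C=23, d=20, L=23-20=3
  J5: C=35, d=26, L=35-26=9
  J3: C=50, d=37, L=50-37=13
  J2: C=56, d=51, L=56-51=5
  J6: C=63, d=60, L=63-60=3
Lmax = max(-11, 3, 9, 13, 5, 3)
= 13


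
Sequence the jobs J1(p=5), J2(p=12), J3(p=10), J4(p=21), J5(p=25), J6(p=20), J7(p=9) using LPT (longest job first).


LPT: sort by longest processing time first
  J5: p=25
  J4: p=21
  J6: p=20
  J2: p=12
  J3: p=10
  J7: p=9
  J1: p=5
Order: J5 → J4 → J6 → J2 → J3 → J7 → J1


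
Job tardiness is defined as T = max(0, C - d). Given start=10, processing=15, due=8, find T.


Completion = start + processing = 10 + 15 = 25
Tardiness = max(0, C - d) = max(0, 25 - 8)
= max(0, 17)
= 17


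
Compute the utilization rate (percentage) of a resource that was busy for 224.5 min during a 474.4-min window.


Utilization = busy / total × 100
= 224.5 / 474.4 × 100
= 47.3%


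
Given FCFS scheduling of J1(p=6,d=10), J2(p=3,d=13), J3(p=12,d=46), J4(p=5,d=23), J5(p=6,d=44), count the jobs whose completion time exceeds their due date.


Completion vs due date:
  J1: C=6, d=10 → on time
  J2: C=9, d=13 → on time
  J3: C=21, d=46 → on time
  J4: C=26, d=23 → TARDY
  J5: C=32, d=44 → on time
Tardy jobs: J4
Count = 1


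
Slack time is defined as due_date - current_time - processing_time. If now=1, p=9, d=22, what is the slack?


Slack = due - current_time - processing
= 22 - 1 - 9
= 12


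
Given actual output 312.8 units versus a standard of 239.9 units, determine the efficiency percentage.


Efficiency = (actual / standard) × 100
= (312.8 / 239.9) × 100
= 130.4%


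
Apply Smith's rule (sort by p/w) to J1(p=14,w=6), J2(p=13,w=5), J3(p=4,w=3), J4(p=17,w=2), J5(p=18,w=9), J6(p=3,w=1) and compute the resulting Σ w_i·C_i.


WSPT order (by p/w): J3 → J5 → J1 → J2 → J6 → J4
  J3: C=4, w·C=3×4=12
  J5: C=22, w·C=9×22=198
  J1: C=36, w·C=6×36=216
  J2: C=49, w·C=5×49=245
  J6: C=52, w·C=1×52=52
  J4: C=69, w·C=2×69=138
Σ w·C = 861
= 861


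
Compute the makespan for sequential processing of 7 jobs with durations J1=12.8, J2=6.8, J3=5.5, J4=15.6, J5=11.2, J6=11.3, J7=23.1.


Sequential makespan: sum all processing times
= 12.8 + 6.8 + 5.5 + 15.6 + 11.2 + 11.3 + 23.1
= 86.3 time units


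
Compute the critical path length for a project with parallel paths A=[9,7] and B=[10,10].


Path A: 9 + 7 = 16
Path B: 10 + 10 = 20
Critical path = longest = max(16, 20)
= 20 (Path B)


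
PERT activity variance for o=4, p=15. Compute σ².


σ² = ((p - o) / 6)² = (p - o)² / 36
= (15 - 4)² / 36
= 11² / 36
= 121 / 36
= 3.3611


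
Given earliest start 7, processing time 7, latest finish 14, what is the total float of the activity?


EF = ES + duration = 7 + 7 = 14
LS = LF - duration = 14 - 7 = 7
Total Float = LF - EF = 14 - 14
(or LS - ES = 7 - 7)
= 0


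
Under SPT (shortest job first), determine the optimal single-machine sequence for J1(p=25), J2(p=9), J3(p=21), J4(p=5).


SPT: sort by shortest processing time
  J4: p=5
  J2: p=9
  J3: p=21
  J1: p=25
Order: J4 → J2 → J3 → J1


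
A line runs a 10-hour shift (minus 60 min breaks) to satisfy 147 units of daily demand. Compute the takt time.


Available = 10×60 - 60 = 540 min
Takt time = 540 / 147
= 3.67 min/unit


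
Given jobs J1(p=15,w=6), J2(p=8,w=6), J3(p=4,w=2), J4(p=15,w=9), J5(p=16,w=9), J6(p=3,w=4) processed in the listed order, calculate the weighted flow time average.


Completion times:
  J1: C=15, w×C=6×15=90
  J2: C=23, w×C=6×23=138
  J3: C=27, w×C=2×27=54
  J4: C=42, w×C=9×42=378
  J5: C=58, w×C=9×58=522
  J6: C=61, w×C=4×61=244
Sum w×C = 1426
Sum w = 36
Weighted avg = 1426/36
= 39.61


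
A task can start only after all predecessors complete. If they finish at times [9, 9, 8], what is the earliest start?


ES = max of all predecessor completion times
Predecessors: [9, 9, 8]
ES = max(9, 9, 8)
= 9


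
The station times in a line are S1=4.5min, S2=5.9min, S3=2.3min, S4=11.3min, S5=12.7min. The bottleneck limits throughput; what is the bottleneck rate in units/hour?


Bottleneck = longest station time
Station times: [4.5, 5.9, 2.3, 11.3, 12.7]
Max = 12.7 min
Rate = 60 / 12.7
= 4.72 units/hour (bottleneck: 12.7min)


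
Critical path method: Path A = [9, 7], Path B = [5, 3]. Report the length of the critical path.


Path A: 9 + 7 = 16
Path B: 5 + 3 = 8
Critical path = longest = max(16, 8)
= 16 (Path A)


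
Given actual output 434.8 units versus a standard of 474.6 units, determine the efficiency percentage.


Efficiency = (actual / standard) × 100
= (434.8 / 474.6) × 100
= 91.6%


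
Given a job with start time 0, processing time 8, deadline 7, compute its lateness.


Completion = 0 + 8 = 8
Lateness = C - d = 8 - 7
= 1


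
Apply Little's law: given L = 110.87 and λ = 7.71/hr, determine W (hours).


Little's law: L = λW → W = L / λ
= 110.87 / 7.71
= 14.38 hours


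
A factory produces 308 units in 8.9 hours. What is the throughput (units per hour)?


Throughput = units / time
= 308 / 8.9
= 34.6 units/hour


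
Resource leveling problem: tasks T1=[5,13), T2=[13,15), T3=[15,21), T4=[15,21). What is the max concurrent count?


Check each time point for overlaps:
  t=15: 2 tasks active (T3, T4)
Max concurrent = 2


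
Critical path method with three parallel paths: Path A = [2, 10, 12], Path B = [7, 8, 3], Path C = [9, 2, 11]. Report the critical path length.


Path A: 2 + 10 + 12 = 24
Path B: 7 + 8 + 3 = 18
Path C: 9 + 2 + 11 = 22
Critical path = longest = max(24, 18, 22)
= 24 (Path A)


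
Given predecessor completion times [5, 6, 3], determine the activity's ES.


ES = max of all predecessor completion times
Predecessors: [5, 6, 3]
ES = max(5, 6, 3)
= 6


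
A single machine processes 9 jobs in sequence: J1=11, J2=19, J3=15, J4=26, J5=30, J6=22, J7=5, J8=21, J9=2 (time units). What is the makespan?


Sequential makespan: sum all processing times
= 11 + 19 + 15 + 26 + 30 + 22 + 5 + 21 + 2
= 151 time units


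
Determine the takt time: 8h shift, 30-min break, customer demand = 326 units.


Available = 8×60 - 30 = 450 min
Takt time = 450 / 326
= 1.38 min/unit


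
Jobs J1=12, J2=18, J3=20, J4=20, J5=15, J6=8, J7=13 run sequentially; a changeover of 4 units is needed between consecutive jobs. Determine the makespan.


Makespan = Σ processing + (n-1) × setup
= (12 + 18 + 20 + 20 + 15 + 8 + 13) + (7-1)×4
= 106 + 24
= 130 time units


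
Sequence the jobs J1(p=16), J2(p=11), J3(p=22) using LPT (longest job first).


LPT: sort by longest processing time first
  J3: p=22
  J1: p=16
  J2: p=11
Order: J3 → J1 → J2


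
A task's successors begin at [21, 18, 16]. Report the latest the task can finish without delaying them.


LF = min of all successor start times
Successors start at: [21, 18, 16]
LF = min(21, 18, 16)
= 16


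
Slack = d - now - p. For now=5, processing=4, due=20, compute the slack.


Slack = due - current_time - processing
= 20 - 5 - 4
= 11


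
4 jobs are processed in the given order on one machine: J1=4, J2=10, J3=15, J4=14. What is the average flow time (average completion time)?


Completion times:
  J1: completes at 4
  J2: completes at 14
  J3: completes at 29
  J4: completes at 43
Sum = 90
Average = 90/4
= 22.50


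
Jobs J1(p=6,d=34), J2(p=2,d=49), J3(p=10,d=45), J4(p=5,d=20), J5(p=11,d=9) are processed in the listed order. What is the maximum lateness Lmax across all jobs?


Lateness per job (L = C - d):
  J1: C=6, d=34, L=-28
  J2: C=8, d=49, L=-41
  J3: C=18, d=45, L=-27
  J4: C=23, d=20, L=3
  J5: C=34, d=9, L=25
Lmax = max(-28, -41, -27, 3, 25)
= 25


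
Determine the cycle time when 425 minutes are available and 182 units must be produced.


Cycle time = available time / demand
= 425 / 182
= 2.34 min/unit


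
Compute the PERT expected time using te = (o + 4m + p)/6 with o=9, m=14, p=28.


te = (o + 4m + p) / 6
= (9 + 4×14 + 28) / 6
= (9 + 56 + 28) / 6
= 93 / 6
= 15.50


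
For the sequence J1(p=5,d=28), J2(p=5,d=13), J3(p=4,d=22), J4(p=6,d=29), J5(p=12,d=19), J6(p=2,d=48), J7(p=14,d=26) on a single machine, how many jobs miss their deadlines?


Completion vs due date:
  J1: C=5, d=28 → on time
  J2: C=10, d=13 → on time
  J3: C=14, d=22 → on time
  J4: C=20, d=29 → on time
  J5: C=32, d=19 → TARDY
  J6: C=34, d=48 → on time
  J7: C=48, d=26 → TARDY
Tardy jobs: J5, J7
Count = 2


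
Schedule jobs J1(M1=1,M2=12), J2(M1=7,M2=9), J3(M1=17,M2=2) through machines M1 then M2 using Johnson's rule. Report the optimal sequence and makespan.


Johnson's rule:
Group 1 (M1≤M2, sort by M1): ['J1', 'J2']
Group 2 (M1>M2, sort desc M2): ['J3']
Sequence: J1 → J2 → J3
Makespan calculation:
  J1: M1 done=1, M2 done=13
  J2: M1 done=8, M2 done=22
  J3: M1 done=25, M2 done=27
= Sequence: J1 → J2 → J3, Makespan: 27


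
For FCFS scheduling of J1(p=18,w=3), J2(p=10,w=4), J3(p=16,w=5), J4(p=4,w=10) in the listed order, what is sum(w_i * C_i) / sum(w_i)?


Completion times:
  J1: C=18, w×C=3×18=54
  J2: C=28, w×C=4×28=112
  J3: C=44, w×C=5×44=220
  J4: C=48, w×C=10×48=480
Sum w×C = 866
Sum w = 22
Weighted avg = 866/22
= 39.36


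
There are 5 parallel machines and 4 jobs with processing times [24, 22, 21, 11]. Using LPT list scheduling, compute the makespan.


Jobs (LPT sorted): [24, 22, 21, 11]
Machines: 5
  J=24 → Machine 1 (load: 0+24=24)
  J=22 → Machine 2 (load: 0+22=22)
  J=21 → Machine 3 (load: 0+21=21)
  J=11 → Machine 4 (load: 0+11=11)
Machine loads: [24, 22, 21, 11, 0]
Makespan = max = 24 time units


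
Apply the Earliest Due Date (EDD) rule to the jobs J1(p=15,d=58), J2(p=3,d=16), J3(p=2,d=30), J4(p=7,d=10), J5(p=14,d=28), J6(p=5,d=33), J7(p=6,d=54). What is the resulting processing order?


EDD: sort by earliest due date
  J4: d=10, p=7
  J2: d=16, p=3
  J5: d=28, p=14
  J3: d=30, p=2
  J6: d=33, p=5
  J7: d=54, p=6
  J1: d=58, p=15
Order: J4 → J2 → J5 → J3 → J6 → J7 → J1


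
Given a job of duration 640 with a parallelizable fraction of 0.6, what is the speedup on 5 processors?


Amdahl's law: T_p = T × ((1-p) + p/N)
= 640 × ((1-0.6) + 0.6/5)
= 640 × (0.40 + 0.1200)
= 640 × 0.5200
= 332.80
Speedup = 640/332.80
= 1.92×


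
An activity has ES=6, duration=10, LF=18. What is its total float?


EF = ES + duration = 6 + 10 = 16
LS = LF - duration = 18 - 10 = 8
Total Float = LF - EF = 18 - 16
(or LS - ES = 8 - 6)
= 2


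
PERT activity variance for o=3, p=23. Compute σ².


σ² = ((p - o) / 6)² = (p - o)² / 36
= (23 - 3)² / 36
= 20² / 36
= 400 / 36
= 11.1111


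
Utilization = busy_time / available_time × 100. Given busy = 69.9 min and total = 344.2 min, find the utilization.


Utilization = busy / total × 100
= 69.9 / 344.2 × 100
= 20.3%


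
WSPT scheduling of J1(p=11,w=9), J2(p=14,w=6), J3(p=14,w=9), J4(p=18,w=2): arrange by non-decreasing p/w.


WSPT (Smith's rule): sort by p/w ascending
  J1: p/w = 11/9 = 1.222
  J3: p/w = 14/9 = 1.556
  J2: p/w = 14/6 = 2.333
  J4: p/w = 18/2 = 9.000
Order: J1 → J3 → J2 → J4


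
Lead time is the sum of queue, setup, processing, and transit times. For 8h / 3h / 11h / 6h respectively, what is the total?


Lead time = queue + setup + processing + transit
= 8 + 3 + 11 + 6
= 28 hours


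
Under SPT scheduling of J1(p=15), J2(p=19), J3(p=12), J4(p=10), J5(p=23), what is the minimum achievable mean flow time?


SPT order: J4 → J3 → J1 → J2 → J5
Completion times:
  J4: C=10
  J3: C=22
  J1: C=37
  J2: C=56
  J5: C=79
Sum = 204, n = 5
Mean flow = 204/5
= 40.80


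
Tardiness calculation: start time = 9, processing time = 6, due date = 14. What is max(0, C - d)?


Completion = start + processing = 9 + 6 = 15
Tardiness = max(0, C - d) = max(0, 15 - 14)
= max(0, 1)
= 1


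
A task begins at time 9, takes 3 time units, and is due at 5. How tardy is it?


Completion = start + processing = 9 + 3 = 12
Tardiness = max(0, C - d) = max(0, 12 - 5)
= max(0, 7)
= 7


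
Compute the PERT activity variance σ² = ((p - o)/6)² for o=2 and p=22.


σ² = ((p - o) / 6)² = (p - o)² / 36
= (22 - 2)² / 36
= 20² / 36
= 400 / 36
= 11.1111


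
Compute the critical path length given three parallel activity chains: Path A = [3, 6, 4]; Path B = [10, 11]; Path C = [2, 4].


Path A: 3 + 6 + 4 = 13
Path B: 10 + 11 = 21
Path C: 2 + 4 = 6
Critical path = longest = max(13, 21, 6)
= 21 (Path B)


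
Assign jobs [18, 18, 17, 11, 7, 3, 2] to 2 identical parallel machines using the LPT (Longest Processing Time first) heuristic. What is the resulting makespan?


Jobs (LPT sorted): [18, 18, 17, 11, 7, 3, 2]
Machines: 2
  J=18 → Machine 1 (load: 0+18=18)
  J=18 → Machine 2 (load: 0+18=18)
  J=17 → Machine 1 (load: 18+17=35)
  J=11 → Machine 2 (load: 18+11=29)
  J=7 → Machine 2 (load: 29+7=36)
  J=3 → Machine 1 (load: 35+3=38)
  J=2 → Machine 2 (load: 36+2=38)
Machine loads: [38, 38]
Makespan = max = 38 time units


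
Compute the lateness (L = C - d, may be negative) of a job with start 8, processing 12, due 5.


Completion = 8 + 12 = 20
Lateness = C - d = 20 - 5
= 15


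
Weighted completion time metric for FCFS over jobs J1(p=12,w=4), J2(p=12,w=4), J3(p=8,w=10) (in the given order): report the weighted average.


Completion times:
  J1: C=12, w×C=4×12=48
  J2: C=24, w×C=4×24=96
  J3: C=32, w×C=10×32=320
Sum w×C = 464
Sum w = 18
Weighted avg = 464/18
= 25.78


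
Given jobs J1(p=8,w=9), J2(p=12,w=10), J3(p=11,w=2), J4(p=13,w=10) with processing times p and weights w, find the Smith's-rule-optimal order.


WSPT (Smith's rule): sort by p/w ascending
  J1: p/w = 8/9 = 0.889
  J2: p/w = 12/10 = 1.200
  J4: p/w = 13/10 = 1.300
  J3: p/w = 11/2 = 5.500
Order: J1 → J2 → J4 → J3


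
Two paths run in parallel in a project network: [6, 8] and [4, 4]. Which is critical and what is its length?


Path A: 6 + 8 = 14
Path B: 4 + 4 = 8
Critical path = longest = max(14, 8)
= 14 (Path A)


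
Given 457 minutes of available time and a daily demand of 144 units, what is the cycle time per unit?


Cycle time = available time / demand
= 457 / 144
= 3.17 min/unit


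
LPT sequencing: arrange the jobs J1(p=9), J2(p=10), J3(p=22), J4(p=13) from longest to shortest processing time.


LPT: sort by longest processing time first
  J3: p=22
  J4: p=13
  J2: p=10
  J1: p=9
Order: J3 → J4 → J2 → J1


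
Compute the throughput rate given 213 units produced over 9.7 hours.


Throughput = units / time
= 213 / 9.7
= 22.0 units/hour


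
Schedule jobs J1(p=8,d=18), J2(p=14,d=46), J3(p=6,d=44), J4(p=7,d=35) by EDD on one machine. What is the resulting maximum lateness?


EDD order: J1 → J4 → J3 → J2
Completion and lateness:
  J1: C=8, d=18, L=8-18=-10
  J4: C=15, d=35, L=15-35=-20
  J3: C=21, d=44, L=21-44=-23
  J2: C=35, d=46, L=35-46=-11
Lmax = max(-10, -20, -23, -11)
= -10


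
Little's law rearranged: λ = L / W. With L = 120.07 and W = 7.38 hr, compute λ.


Little's law: L = λW → λ = L / W
= 120.07 / 7.38
= 16.27 per hour


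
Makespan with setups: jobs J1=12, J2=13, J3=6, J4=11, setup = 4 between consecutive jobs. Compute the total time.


Makespan = Σ processing + (n-1) × setup
= (12 + 13 + 6 + 11) + (4-1)×4
= 42 + 12
= 54 time units


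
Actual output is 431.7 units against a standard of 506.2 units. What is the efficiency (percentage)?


Efficiency = (actual / standard) × 100
= (431.7 / 506.2) × 100
= 85.3%


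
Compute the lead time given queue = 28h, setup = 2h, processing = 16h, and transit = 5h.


Lead time = queue + setup + processing + transit
= 28 + 2 + 16 + 5
= 51 hours


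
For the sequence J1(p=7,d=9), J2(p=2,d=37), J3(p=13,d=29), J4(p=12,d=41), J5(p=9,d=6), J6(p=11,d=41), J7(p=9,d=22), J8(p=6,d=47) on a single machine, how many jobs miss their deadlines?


Completion vs due date:
  J1: C=7, d=9 → on time
  J2: C=9, d=37 → on time
  J3: C=22, d=29 → on time
  J4: C=34, d=41 → on time
  J5: C=43, d=6 → TARDY
  J6: C=54, d=41 → TARDY
  J7: C=63, d=22 → TARDY
  J8: C=69, d=47 → TARDY
Tardy jobs: J5, J6, J7, J8
Count = 4


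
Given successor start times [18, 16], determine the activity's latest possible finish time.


LF = min of all successor start times
Successors start at: [18, 16]
LF = min(18, 16)
= 16


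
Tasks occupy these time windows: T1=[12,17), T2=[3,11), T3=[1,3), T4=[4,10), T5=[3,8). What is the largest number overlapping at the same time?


Check each time point for overlaps:
  t=4: 3 tasks active (T2, T4, T5)
Max concurrent = 3


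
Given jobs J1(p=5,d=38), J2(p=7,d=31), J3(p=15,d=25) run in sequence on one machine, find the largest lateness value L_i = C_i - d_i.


Lateness per job (L = C - d):
  J1: C=5, d=38, L=-33
  J2: C=12, d=31, L=-19
  J3: C=27, d=25, L=2
Lmax = max(-33, -19, 2)
= 2


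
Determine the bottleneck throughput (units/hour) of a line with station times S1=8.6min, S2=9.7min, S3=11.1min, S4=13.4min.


Bottleneck = longest station time
Station times: [8.6, 9.7, 11.1, 13.4]
Max = 13.4 min
Rate = 60 / 13.4
= 4.48 units/hour (bottleneck: 13.4min)


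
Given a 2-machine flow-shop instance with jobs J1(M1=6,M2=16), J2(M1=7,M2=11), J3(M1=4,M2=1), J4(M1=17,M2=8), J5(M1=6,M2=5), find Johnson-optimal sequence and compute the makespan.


Johnson's rule:
Group 1 (M1≤M2, sort by M1): ['J1', 'J2']
Group 2 (M1>M2, sort desc M2): ['J4', 'J5', 'J3']
Sequence: J1 → J2 → J4 → J5 → J3
Makespan calculation:
  J1: M1 done=6, M2 done=22
  J2: M1 done=13, M2 done=33
  J4: M1 done=30, M2 done=41
  J5: M1 done=36, M2 done=46
  J3: M1 done=40, M2 done=47
= Sequence: J1 → J2 → J4 → J5 → J3, Makespan: 47


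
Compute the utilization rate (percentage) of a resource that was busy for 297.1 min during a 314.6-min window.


Utilization = busy / total × 100
= 297.1 / 314.6 × 100
= 94.4%


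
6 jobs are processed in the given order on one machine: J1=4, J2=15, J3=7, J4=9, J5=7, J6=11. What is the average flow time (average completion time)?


Completion times:
  J1: completes at 4
  J2: completes at 19
  J3: completes at 26
  J4: completes at 35
  J5: completes at 42
  J6: completes at 53
Sum = 179
Average = 179/6
= 29.83


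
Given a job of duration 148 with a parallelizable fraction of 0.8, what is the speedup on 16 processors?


Amdahl's law: T_p = T × ((1-p) + p/N)
= 148 × ((1-0.8) + 0.8/16)
= 148 × (0.20 + 0.0500)
= 148 × 0.2500
= 37.00
Speedup = 148/37.00
= 4.00×


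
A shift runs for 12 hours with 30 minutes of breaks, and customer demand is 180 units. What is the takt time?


Available = 12×60 - 30 = 690 min
Takt time = 690 / 180
= 3.83 min/unit


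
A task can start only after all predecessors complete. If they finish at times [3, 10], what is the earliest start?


ES = max of all predecessor completion times
Predecessors: [3, 10]
ES = max(3, 10)
= 10


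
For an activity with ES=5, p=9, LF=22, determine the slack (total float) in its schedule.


EF = ES + duration = 5 + 9 = 14
LS = LF - duration = 22 - 9 = 13
Total Float = LF - EF = 22 - 14
(or LS - ES = 13 - 5)
= 8


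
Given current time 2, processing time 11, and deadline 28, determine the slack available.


Slack = due - current_time - processing
= 28 - 2 - 11
= 15


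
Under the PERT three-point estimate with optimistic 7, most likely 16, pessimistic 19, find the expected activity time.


te = (o + 4m + p) / 6
= (7 + 4×16 + 19) / 6
= (7 + 64 + 19) / 6
= 90 / 6
= 15.00


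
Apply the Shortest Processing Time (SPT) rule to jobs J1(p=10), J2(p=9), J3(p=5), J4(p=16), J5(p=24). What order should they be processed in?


SPT: sort by shortest processing time
  J3: p=5
  J2: p=9
  J1: p=10
  J4: p=16
  J5: p=24
Order: J3 → J2 → J1 → J4 → J5


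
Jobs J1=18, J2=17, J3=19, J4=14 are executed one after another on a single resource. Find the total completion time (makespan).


Sequential makespan: sum all processing times
= 18 + 17 + 19 + 14
= 68 time units


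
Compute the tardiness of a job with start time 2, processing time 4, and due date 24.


Completion = start + processing = 2 + 4 = 6
Tardiness = max(0, C - d) = max(0, 6 - 24)
= max(0, -18)
= 0


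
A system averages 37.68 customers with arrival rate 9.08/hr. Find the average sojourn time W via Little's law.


Little's law: L = λW → W = L / λ
= 37.68 / 9.08
= 4.15 hours


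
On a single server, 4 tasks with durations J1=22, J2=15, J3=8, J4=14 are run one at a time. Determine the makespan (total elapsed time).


Sequential makespan: sum all processing times
= 22 + 15 + 8 + 14
= 59 time units


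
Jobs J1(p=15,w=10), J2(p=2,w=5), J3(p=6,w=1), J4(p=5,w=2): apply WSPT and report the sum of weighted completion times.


WSPT order (by p/w): J2 → J1 → J4 → J3
  J2: C=2, w·C=5×2=10
  J1: C=17, w·C=10×17=170
  J4: C=22, w·C=2×22=44
  J3: C=28, w·C=1×28=28
Σ w·C = 252
= 252


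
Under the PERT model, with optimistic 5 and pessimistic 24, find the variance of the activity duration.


σ² = ((p - o) / 6)² = (p - o)² / 36
= (24 - 5)² / 36
= 19² / 36
= 361 / 36
= 10.0278


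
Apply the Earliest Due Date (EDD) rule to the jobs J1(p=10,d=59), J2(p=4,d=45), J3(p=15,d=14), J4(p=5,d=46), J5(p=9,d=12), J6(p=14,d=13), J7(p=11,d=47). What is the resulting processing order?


EDD: sort by earliest due date
  J5: d=12, p=9
  J6: d=13, p=14
  J3: d=14, p=15
  J2: d=45, p=4
  J4: d=46, p=5
  J7: d=47, p=11
  J1: d=59, p=10
Order: J5 → J6 → J3 → J2 → J4 → J7 → J1


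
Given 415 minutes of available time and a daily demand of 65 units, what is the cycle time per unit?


Cycle time = available time / demand
= 415 / 65
= 6.38 min/unit


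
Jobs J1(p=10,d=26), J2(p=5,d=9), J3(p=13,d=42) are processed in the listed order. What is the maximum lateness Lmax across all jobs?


Lateness per job (L = C - d):
  J1: C=10, d=26, L=-16
  J2: C=15, d=9, L=6
  J3: C=28, d=42, L=-14
Lmax = max(-16, 6, -14)
= 6


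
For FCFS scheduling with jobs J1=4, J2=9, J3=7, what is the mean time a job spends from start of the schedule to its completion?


Completion times:
  J1: completes at 4
  J2: completes at 13
  J3: completes at 20
Sum = 37
Average = 37/3
= 12.33


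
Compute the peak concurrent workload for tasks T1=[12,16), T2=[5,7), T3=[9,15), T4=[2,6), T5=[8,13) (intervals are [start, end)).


Check each time point for overlaps:
  t=12: 3 tasks active (T1, T3, T5)
Max concurrent = 3


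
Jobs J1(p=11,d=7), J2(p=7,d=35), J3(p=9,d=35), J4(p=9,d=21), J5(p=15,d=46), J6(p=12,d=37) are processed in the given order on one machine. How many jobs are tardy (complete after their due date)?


Completion vs due date:
  J1: C=11, d=7 → TARDY
  J2: C=18, d=35 → on time
  J3: C=27, d=35 → on time
  J4: C=36, d=21 → TARDY
  J5: C=51, d=46 → TARDY
  J6: C=63, d=37 → TARDY
Tardy jobs: J1, J4, J5, J6
Count = 4


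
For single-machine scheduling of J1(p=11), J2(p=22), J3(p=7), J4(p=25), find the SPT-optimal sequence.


SPT: sort by shortest processing time
  J3: p=7
  J1: p=11
  J2: p=22
  J4: p=25
Order: J3 → J1 → J2 → J4


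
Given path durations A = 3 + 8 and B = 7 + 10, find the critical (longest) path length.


Path A: 3 + 8 = 11
Path B: 7 + 10 = 17
Critical path = longest = max(11, 17)
= 17 (Path B)
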